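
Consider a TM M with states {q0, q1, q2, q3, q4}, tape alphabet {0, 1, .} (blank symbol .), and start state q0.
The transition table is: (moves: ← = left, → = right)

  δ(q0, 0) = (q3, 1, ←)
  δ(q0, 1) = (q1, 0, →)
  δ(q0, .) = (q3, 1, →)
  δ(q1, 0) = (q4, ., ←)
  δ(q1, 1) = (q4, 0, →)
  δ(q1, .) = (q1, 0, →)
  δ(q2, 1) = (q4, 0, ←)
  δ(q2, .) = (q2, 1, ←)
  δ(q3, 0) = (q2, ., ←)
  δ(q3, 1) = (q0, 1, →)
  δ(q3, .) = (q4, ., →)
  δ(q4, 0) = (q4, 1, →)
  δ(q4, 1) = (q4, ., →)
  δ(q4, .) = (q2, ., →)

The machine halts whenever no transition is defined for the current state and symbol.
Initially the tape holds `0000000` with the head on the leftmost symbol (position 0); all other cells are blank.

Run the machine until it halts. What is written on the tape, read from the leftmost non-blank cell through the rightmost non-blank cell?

q0 | .[0]000000....   read 0 → write 1, move ←, go to q3
q3 | [.]1000000....   read . → write ., move →, go to q4
q4 | .[1]000000....   read 1 → write ., move →, go to q4
q4 | ..[0]00000....   read 0 → write 1, move →, go to q4
q4 | ..1[0]0000....   read 0 → write 1, move →, go to q4
q4 | ..11[0]000....   read 0 → write 1, move →, go to q4
q4 | ..111[0]00....   read 0 → write 1, move →, go to q4
q4 | ..1111[0]0....   read 0 → write 1, move →, go to q4
q4 | ..11111[0]....   read 0 → write 1, move →, go to q4
q4 | ..111111[.]...   read . → write ., move →, go to q2
q2 | ..111111.[.]..   read . → write 1, move ←, go to q2
q2 | ..111111[.]1..   read . → write 1, move ←, go to q2
q2 | ..11111[1]11..   read 1 → write 0, move ←, go to q4
q4 | ..1111[1]011..   read 1 → write ., move →, go to q4
q4 | ..1111.[0]11..   read 0 → write 1, move →, go to q4
q4 | ..1111.1[1]1..   read 1 → write ., move →, go to q4
q4 | ..1111.1.[1]..   read 1 → write ., move →, go to q4
q4 | ..1111.1..[.].   read . → write ., move →, go to q2
q2 | ..1111.1...[.]   read . → write 1, move ←, go to q2
q2 | ..1111.1..[.]1   read . → write 1, move ←, go to q2
q2 | ..1111.1.[.]11   read . → write 1, move ←, go to q2
q2 | ..1111.1[.]111   read . → write 1, move ←, go to q2
q2 | ..1111.[1]1111   read 1 → write 0, move ←, go to q4
q4 | ..1111[.]01111   read . → write ., move →, go to q2
q2 | ..1111.[0]1111
The non-blank tape span at halt is 1111.01111.

1111.01111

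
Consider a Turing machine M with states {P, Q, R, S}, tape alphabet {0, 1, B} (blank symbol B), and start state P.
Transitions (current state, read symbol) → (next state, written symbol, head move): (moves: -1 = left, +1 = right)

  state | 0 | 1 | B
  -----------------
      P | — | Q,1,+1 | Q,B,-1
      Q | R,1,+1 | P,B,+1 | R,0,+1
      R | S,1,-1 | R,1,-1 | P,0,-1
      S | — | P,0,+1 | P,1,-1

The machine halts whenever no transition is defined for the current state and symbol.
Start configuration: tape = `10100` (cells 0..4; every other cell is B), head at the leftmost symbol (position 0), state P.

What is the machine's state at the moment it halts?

state=P head=0 tape=BBB[1]0100   (P,1)→(Q,1,+1)
state=Q head=1 tape=BBB1[0]100   (Q,0)→(R,1,+1)
state=R head=2 tape=BBB11[1]00   (R,1)→(R,1,-1)
state=R head=1 tape=BBB1[1]100   (R,1)→(R,1,-1)
state=R head=0 tape=BBB[1]1100   (R,1)→(R,1,-1)
state=R head=-1 tape=BB[B]11100   (R,B)→(P,0,-1)
state=P head=-2 tape=B[B]011100   (P,B)→(Q,B,-1)
state=Q head=-3 tape=[B]B011100   (Q,B)→(R,0,+1)
state=R head=-2 tape=0[B]011100   (R,B)→(P,0,-1)
state=P head=-3 tape=[0]0011100
No transition is defined for (P, 0); M halts in state P.

P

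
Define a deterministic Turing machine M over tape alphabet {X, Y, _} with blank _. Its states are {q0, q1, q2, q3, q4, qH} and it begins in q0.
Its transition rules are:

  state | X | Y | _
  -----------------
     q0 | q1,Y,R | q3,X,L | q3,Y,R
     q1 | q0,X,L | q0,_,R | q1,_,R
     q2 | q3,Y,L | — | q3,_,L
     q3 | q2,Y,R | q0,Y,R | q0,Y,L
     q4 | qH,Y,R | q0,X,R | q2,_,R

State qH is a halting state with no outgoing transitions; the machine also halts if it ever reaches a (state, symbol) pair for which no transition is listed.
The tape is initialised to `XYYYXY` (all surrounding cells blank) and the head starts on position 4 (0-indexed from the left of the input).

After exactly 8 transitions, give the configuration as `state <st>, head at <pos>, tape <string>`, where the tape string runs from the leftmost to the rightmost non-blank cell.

state q0, head at 4, tape XYYYXYXY

q0 | XYYY[X]Y__   read X → write Y, move R, go to q1
q1 | XYYYY[Y]__   read Y → write _, move R, go to q0
q0 | XYYYY_[_]_   read _ → write Y, move R, go to q3
q3 | XYYYY_Y[_]   read _ → write Y, move L, go to q0
q0 | XYYYY_[Y]Y   read Y → write X, move L, go to q3
q3 | XYYYY[_]XY   read _ → write Y, move L, go to q0
q0 | XYYY[Y]YXY   read Y → write X, move L, go to q3
q3 | XYY[Y]XYXY   read Y → write Y, move R, go to q0
q0 | XYYY[X]YXY
After 8 steps: state q0, head at 4, tape XYYYXYXY.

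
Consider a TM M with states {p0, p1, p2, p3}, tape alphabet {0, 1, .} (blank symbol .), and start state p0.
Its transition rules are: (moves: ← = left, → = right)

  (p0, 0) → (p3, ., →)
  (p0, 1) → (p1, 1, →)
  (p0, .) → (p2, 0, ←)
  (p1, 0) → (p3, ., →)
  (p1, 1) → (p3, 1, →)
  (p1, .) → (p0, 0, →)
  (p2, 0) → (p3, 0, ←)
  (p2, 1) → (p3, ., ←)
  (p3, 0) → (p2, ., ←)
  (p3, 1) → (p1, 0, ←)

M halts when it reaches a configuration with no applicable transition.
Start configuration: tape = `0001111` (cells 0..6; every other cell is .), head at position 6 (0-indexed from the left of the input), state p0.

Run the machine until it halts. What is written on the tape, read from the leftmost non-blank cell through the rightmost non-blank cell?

p0 | .000111[1]..   read 1 → write 1, move →, go to p1
p1 | .0001111[.].   read . → write 0, move →, go to p0
p0 | .00011110[.]   read . → write 0, move ←, go to p2
p2 | .0001111[0]0   read 0 → write 0, move ←, go to p3
p3 | .000111[1]00   read 1 → write 0, move ←, go to p1
p1 | .00011[1]000   read 1 → write 1, move →, go to p3
p3 | .000111[0]00   read 0 → write ., move ←, go to p2
p2 | .00011[1].00   read 1 → write ., move ←, go to p3
p3 | .0001[1]..00   read 1 → write 0, move ←, go to p1
p1 | .000[1]0..00   read 1 → write 1, move →, go to p3
p3 | .0001[0]..00   read 0 → write ., move ←, go to p2
p2 | .000[1]...00   read 1 → write ., move ←, go to p3
p3 | .00[0]....00   read 0 → write ., move ←, go to p2
p2 | .0[0].....00   read 0 → write 0, move ←, go to p3
p3 | .[0]0.....00   read 0 → write ., move ←, go to p2
p2 | [.].0.....00
The non-blank tape span at halt is 0.....00.

0.....00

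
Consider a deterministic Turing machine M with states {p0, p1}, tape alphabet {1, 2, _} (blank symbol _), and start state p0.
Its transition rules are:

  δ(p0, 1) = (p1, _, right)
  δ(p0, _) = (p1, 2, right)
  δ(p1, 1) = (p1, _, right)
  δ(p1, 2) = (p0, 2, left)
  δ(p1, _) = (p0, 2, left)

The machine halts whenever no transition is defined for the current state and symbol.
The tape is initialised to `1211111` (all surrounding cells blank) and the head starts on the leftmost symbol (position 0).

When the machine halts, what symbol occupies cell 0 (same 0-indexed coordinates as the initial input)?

2

p0 | [1]211111   read 1 → write _, move right, go to p1
p1 | _[2]11111   read 2 → write 2, move left, go to p0
p0 | [_]211111   read _ → write 2, move right, go to p1
p1 | 2[2]11111   read 2 → write 2, move left, go to p0
p0 | [2]211111
Cell 0 holds 2 when M halts.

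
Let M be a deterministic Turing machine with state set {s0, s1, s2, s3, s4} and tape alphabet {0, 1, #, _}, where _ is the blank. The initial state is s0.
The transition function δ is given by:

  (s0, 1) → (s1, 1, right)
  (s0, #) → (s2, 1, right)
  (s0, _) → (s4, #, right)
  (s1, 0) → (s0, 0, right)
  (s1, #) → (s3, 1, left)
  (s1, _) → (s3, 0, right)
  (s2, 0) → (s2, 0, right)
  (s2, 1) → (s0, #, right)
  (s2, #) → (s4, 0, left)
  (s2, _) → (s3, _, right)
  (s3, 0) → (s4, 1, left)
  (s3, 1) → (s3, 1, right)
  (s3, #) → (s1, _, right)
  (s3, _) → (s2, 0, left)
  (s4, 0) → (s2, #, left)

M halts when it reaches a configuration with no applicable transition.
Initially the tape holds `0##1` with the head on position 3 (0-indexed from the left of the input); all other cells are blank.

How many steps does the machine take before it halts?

state=s0 head=3 tape=0##[1]____   (s0,1)→(s1,1,right)
state=s1 head=4 tape=0##1[_]___   (s1,_)→(s3,0,right)
state=s3 head=5 tape=0##10[_]__   (s3,_)→(s2,0,left)
state=s2 head=4 tape=0##1[0]0__   (s2,0)→(s2,0,right)
state=s2 head=5 tape=0##10[0]__   (s2,0)→(s2,0,right)
state=s2 head=6 tape=0##100[_]_   (s2,_)→(s3,_,right)
state=s3 head=7 tape=0##100_[_]   (s3,_)→(s2,0,left)
state=s2 head=6 tape=0##100[_]0   (s2,_)→(s3,_,right)
state=s3 head=7 tape=0##100_[0]   (s3,0)→(s4,1,left)
state=s4 head=6 tape=0##100[_]1
M halts after 9 transitions.

9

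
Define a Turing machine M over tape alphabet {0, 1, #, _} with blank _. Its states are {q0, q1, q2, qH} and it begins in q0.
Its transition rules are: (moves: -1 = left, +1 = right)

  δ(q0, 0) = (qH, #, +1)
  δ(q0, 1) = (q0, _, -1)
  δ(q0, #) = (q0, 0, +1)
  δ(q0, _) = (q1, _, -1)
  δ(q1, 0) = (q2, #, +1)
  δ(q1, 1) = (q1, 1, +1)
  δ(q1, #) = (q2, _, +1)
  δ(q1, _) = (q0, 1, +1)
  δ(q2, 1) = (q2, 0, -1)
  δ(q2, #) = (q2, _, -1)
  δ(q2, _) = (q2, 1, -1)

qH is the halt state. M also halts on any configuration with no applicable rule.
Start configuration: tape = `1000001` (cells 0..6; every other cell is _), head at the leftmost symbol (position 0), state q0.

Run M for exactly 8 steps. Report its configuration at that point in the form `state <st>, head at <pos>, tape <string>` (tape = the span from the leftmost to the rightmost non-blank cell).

q0 | __[1]000001   read 1 → write _, move -1, go to q0
q0 | _[_]_000001   read _ → write _, move -1, go to q1
q1 | [_]__000001   read _ → write 1, move +1, go to q0
q0 | 1[_]_000001   read _ → write _, move -1, go to q1
q1 | [1]__000001   read 1 → write 1, move +1, go to q1
q1 | 1[_]_000001   read _ → write 1, move +1, go to q0
q0 | 11[_]000001   read _ → write _, move -1, go to q1
q1 | 1[1]_000001   read 1 → write 1, move +1, go to q1
q1 | 11[_]000001
After 8 steps: state q1, head at 0, tape 11_000001.

state q1, head at 0, tape 11_000001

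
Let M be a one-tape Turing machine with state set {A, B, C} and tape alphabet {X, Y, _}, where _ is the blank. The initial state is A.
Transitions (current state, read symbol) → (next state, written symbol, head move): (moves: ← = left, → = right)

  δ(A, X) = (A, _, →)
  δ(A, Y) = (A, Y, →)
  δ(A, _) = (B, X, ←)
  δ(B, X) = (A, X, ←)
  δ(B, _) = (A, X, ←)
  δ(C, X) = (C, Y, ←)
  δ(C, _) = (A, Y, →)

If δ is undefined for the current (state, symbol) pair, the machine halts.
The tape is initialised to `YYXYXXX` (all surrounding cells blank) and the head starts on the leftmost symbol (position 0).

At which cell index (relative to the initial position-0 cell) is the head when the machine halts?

3

state=A head=0 tape=[Y]YXYXXX__   (A,Y)→(A,Y,→)
state=A head=1 tape=Y[Y]XYXXX__   (A,Y)→(A,Y,→)
state=A head=2 tape=YY[X]YXXX__   (A,X)→(A,_,→)
state=A head=3 tape=YY_[Y]XXX__   (A,Y)→(A,Y,→)
state=A head=4 tape=YY_Y[X]XX__   (A,X)→(A,_,→)
state=A head=5 tape=YY_Y_[X]X__   (A,X)→(A,_,→)
state=A head=6 tape=YY_Y__[X]__   (A,X)→(A,_,→)
state=A head=7 tape=YY_Y___[_]_   (A,_)→(B,X,←)
state=B head=6 tape=YY_Y__[_]X_   (B,_)→(A,X,←)
state=A head=5 tape=YY_Y_[_]XX_   (A,_)→(B,X,←)
state=B head=4 tape=YY_Y[_]XXX_   (B,_)→(A,X,←)
state=A head=3 tape=YY_[Y]XXXX_   (A,Y)→(A,Y,→)
state=A head=4 tape=YY_Y[X]XXX_   (A,X)→(A,_,→)
state=A head=5 tape=YY_Y_[X]XX_   (A,X)→(A,_,→)
state=A head=6 tape=YY_Y__[X]X_   (A,X)→(A,_,→)
state=A head=7 tape=YY_Y___[X]_   (A,X)→(A,_,→)
state=A head=8 tape=YY_Y____[_]   (A,_)→(B,X,←)
state=B head=7 tape=YY_Y___[_]X   (B,_)→(A,X,←)
state=A head=6 tape=YY_Y__[_]XX   (A,_)→(B,X,←)
state=B head=5 tape=YY_Y_[_]XXX   (B,_)→(A,X,←)
state=A head=4 tape=YY_Y[_]XXXX   (A,_)→(B,X,←)
state=B head=3 tape=YY_[Y]XXXXX
At halt the head is at cell 3.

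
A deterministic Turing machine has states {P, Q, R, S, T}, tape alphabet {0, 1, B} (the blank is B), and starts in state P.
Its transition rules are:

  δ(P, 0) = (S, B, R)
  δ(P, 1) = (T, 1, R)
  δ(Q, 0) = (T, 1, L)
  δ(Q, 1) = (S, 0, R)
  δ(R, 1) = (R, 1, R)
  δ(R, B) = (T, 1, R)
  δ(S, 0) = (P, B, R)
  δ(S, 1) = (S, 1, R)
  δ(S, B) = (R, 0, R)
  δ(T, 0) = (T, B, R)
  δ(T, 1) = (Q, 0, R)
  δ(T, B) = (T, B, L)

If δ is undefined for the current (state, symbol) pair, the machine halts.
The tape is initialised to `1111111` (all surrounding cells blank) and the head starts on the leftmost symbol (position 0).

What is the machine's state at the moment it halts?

P | [1]111111BBB   read 1 → write 1, move R, go to T
T | 1[1]11111BBB   read 1 → write 0, move R, go to Q
Q | 10[1]1111BBB   read 1 → write 0, move R, go to S
S | 100[1]111BBB   read 1 → write 1, move R, go to S
S | 1001[1]11BBB   read 1 → write 1, move R, go to S
S | 10011[1]1BBB   read 1 → write 1, move R, go to S
S | 100111[1]BBB   read 1 → write 1, move R, go to S
S | 1001111[B]BB   read B → write 0, move R, go to R
R | 10011110[B]B   read B → write 1, move R, go to T
T | 100111101[B]   read B → write B, move L, go to T
T | 10011110[1]B   read 1 → write 0, move R, go to Q
Q | 100111100[B]
No transition is defined for (Q, B); M halts in state Q.

Q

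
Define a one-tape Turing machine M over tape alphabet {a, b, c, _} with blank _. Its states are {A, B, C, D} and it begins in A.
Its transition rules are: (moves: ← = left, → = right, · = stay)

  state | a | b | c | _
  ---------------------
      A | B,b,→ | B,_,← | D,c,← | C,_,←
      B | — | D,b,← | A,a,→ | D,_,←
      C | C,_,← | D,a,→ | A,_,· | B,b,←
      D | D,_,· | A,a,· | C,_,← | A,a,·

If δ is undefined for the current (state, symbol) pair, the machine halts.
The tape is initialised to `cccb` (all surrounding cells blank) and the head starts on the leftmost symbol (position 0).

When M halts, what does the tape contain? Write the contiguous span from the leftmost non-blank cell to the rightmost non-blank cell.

state=A head=0 tape=_[c]ccb   (A,c)→(D,c,←)
state=D head=-1 tape=[_]cccb   (D,_)→(A,a,·)
state=A head=-1 tape=[a]cccb   (A,a)→(B,b,→)
state=B head=0 tape=b[c]ccb   (B,c)→(A,a,→)
state=A head=1 tape=ba[c]cb   (A,c)→(D,c,←)
state=D head=0 tape=b[a]ccb   (D,a)→(D,_,·)
state=D head=0 tape=b[_]ccb   (D,_)→(A,a,·)
state=A head=0 tape=b[a]ccb   (A,a)→(B,b,→)
state=B head=1 tape=bb[c]cb   (B,c)→(A,a,→)
state=A head=2 tape=bba[c]b   (A,c)→(D,c,←)
state=D head=1 tape=bb[a]cb   (D,a)→(D,_,·)
state=D head=1 tape=bb[_]cb   (D,_)→(A,a,·)
state=A head=1 tape=bb[a]cb   (A,a)→(B,b,→)
state=B head=2 tape=bbb[c]b   (B,c)→(A,a,→)
state=A head=3 tape=bbba[b]   (A,b)→(B,_,←)
state=B head=2 tape=bbb[a]_
The non-blank tape span at halt is bbba.

bbba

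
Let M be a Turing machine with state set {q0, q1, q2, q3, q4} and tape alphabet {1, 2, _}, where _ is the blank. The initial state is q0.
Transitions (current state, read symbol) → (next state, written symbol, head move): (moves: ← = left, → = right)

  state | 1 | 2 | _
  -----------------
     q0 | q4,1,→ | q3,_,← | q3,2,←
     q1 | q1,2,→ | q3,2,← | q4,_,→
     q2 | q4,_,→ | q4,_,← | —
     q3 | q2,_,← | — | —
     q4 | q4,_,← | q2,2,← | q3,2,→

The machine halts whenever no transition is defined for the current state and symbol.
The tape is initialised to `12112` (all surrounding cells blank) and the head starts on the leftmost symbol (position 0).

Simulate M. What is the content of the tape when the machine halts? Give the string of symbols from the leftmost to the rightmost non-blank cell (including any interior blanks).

2112

q0 | [1]2112   read 1 → write 1, move →, go to q4
q4 | 1[2]112   read 2 → write 2, move ←, go to q2
q2 | [1]2112   read 1 → write _, move →, go to q4
q4 | _[2]112   read 2 → write 2, move ←, go to q2
q2 | [_]2112
The non-blank tape span at halt is 2112.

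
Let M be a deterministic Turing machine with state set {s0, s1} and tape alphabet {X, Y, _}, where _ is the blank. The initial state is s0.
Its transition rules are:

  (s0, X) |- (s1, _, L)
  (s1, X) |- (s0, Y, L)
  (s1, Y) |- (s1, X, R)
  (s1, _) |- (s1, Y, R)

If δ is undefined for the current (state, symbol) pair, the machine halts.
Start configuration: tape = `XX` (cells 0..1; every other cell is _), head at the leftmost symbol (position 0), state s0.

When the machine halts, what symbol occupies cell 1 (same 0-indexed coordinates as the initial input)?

s0 | _[X]X   read X → write _, move L, go to s1
s1 | [_]_X   read _ → write Y, move R, go to s1
s1 | Y[_]X   read _ → write Y, move R, go to s1
s1 | YY[X]   read X → write Y, move L, go to s0
s0 | Y[Y]Y
Cell 1 holds Y when M halts.

Y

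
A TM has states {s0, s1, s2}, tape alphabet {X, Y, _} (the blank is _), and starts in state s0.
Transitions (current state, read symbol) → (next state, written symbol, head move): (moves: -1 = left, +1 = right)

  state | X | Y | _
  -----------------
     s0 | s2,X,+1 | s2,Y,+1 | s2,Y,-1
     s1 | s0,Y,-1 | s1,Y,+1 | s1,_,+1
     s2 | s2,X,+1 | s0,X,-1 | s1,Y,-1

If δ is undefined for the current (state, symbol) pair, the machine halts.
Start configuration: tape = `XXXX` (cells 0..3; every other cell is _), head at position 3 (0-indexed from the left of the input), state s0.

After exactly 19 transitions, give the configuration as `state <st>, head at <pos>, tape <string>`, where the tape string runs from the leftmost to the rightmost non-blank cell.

state s2, head at 6, tape XXXXXX

s0 | XXX[X]___   read X → write X, move +1, go to s2
s2 | XXXX[_]__   read _ → write Y, move -1, go to s1
s1 | XXX[X]Y__   read X → write Y, move -1, go to s0
s0 | XX[X]YY__   read X → write X, move +1, go to s2
s2 | XXX[Y]Y__   read Y → write X, move -1, go to s0
s0 | XX[X]XY__   read X → write X, move +1, go to s2
s2 | XXX[X]Y__   read X → write X, move +1, go to s2
s2 | XXXX[Y]__   read Y → write X, move -1, go to s0
s0 | XXX[X]X__   read X → write X, move +1, go to s2
s2 | XXXX[X]__   read X → write X, move +1, go to s2
s2 | XXXXX[_]_   read _ → write Y, move -1, go to s1
s1 | XXXX[X]Y_   read X → write Y, move -1, go to s0
s0 | XXX[X]YY_   read X → write X, move +1, go to s2
s2 | XXXX[Y]Y_   read Y → write X, move -1, go to s0
s0 | XXX[X]XY_   read X → write X, move +1, go to s2
s2 | XXXX[X]Y_   read X → write X, move +1, go to s2
s2 | XXXXX[Y]_   read Y → write X, move -1, go to s0
s0 | XXXX[X]X_   read X → write X, move +1, go to s2
s2 | XXXXX[X]_   read X → write X, move +1, go to s2
s2 | XXXXXX[_]
After 19 steps: state s2, head at 6, tape XXXXXX.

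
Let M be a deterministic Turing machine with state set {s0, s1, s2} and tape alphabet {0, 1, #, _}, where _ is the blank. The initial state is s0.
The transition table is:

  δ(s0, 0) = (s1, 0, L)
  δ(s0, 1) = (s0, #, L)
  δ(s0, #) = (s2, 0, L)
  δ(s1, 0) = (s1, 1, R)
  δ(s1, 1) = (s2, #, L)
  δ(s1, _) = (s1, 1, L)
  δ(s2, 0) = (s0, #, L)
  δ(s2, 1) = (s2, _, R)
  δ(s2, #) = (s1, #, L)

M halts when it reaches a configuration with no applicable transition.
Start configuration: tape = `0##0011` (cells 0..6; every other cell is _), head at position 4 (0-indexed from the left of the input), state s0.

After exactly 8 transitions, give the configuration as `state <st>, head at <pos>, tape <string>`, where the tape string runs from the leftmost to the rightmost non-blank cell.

state s2, head at 2, tape 0###1#1

state=s0 head=4 tape=0##0[0]11   (s0,0)→(s1,0,L)
state=s1 head=3 tape=0##[0]011   (s1,0)→(s1,1,R)
state=s1 head=4 tape=0##1[0]11   (s1,0)→(s1,1,R)
state=s1 head=5 tape=0##11[1]1   (s1,1)→(s2,#,L)
state=s2 head=4 tape=0##1[1]#1   (s2,1)→(s2,_,R)
state=s2 head=5 tape=0##1_[#]1   (s2,#)→(s1,#,L)
state=s1 head=4 tape=0##1[_]#1   (s1,_)→(s1,1,L)
state=s1 head=3 tape=0##[1]1#1   (s1,1)→(s2,#,L)
state=s2 head=2 tape=0#[#]#1#1
After 8 steps: state s2, head at 2, tape 0###1#1.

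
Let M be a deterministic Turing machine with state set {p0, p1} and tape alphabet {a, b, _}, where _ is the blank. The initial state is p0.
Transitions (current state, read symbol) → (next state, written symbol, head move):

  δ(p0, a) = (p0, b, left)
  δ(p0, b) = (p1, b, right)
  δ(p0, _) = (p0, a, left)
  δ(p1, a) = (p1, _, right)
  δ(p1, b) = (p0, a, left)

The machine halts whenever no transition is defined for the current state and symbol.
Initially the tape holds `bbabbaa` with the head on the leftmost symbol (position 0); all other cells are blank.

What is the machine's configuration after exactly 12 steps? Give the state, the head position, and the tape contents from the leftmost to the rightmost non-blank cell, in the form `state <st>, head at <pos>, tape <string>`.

state p1, head at 4, tape b___baa

p0 | [b]babbaa   read b → write b, move right, go to p1
p1 | b[b]abbaa   read b → write a, move left, go to p0
p0 | [b]aabbaa   read b → write b, move right, go to p1
p1 | b[a]abbaa   read a → write _, move right, go to p1
p1 | b_[a]bbaa   read a → write _, move right, go to p1
p1 | b__[b]baa   read b → write a, move left, go to p0
p0 | b_[_]abaa   read _ → write a, move left, go to p0
p0 | b[_]aabaa   read _ → write a, move left, go to p0
p0 | [b]aaabaa   read b → write b, move right, go to p1
p1 | b[a]aabaa   read a → write _, move right, go to p1
p1 | b_[a]abaa   read a → write _, move right, go to p1
p1 | b__[a]baa   read a → write _, move right, go to p1
p1 | b___[b]aa
After 12 steps: state p1, head at 4, tape b___baa.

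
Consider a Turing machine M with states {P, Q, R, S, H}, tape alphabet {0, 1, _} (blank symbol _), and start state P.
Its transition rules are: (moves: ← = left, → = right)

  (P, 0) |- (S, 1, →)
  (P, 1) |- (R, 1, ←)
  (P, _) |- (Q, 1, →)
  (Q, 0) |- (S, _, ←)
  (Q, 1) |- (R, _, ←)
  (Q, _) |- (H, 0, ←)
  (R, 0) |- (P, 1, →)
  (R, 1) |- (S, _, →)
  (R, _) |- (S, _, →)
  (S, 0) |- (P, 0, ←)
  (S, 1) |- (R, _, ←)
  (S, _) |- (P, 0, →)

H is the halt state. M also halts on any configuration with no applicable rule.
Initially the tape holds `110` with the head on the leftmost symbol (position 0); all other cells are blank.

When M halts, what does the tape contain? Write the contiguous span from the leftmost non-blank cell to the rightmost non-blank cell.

01010

P | _[1]10___   read 1 → write 1, move ←, go to R
R | [_]110___   read _ → write _, move →, go to S
S | _[1]10___   read 1 → write _, move ←, go to R
R | [_]_10___   read _ → write _, move →, go to S
S | _[_]10___   read _ → write 0, move →, go to P
P | _0[1]0___   read 1 → write 1, move ←, go to R
R | _[0]10___   read 0 → write 1, move →, go to P
P | _1[1]0___   read 1 → write 1, move ←, go to R
R | _[1]10___   read 1 → write _, move →, go to S
S | __[1]0___   read 1 → write _, move ←, go to R
R | _[_]_0___   read _ → write _, move →, go to S
S | __[_]0___   read _ → write 0, move →, go to P
P | __0[0]___   read 0 → write 1, move →, go to S
S | __01[_]__   read _ → write 0, move →, go to P
P | __010[_]_   read _ → write 1, move →, go to Q
Q | __0101[_]   read _ → write 0, move ←, go to H
H | __010[1]0
The non-blank tape span at halt is 01010.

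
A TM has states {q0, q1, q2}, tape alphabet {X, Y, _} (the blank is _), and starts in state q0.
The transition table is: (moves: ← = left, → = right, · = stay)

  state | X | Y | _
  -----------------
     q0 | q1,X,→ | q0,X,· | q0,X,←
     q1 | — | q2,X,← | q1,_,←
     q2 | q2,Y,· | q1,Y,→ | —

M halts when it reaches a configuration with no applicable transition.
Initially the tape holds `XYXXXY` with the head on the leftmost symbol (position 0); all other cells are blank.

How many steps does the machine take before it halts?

4

state=q0 head=0 tape=[X]YXXXY   (q0,X)→(q1,X,→)
state=q1 head=1 tape=X[Y]XXXY   (q1,Y)→(q2,X,←)
state=q2 head=0 tape=[X]XXXXY   (q2,X)→(q2,Y,·)
state=q2 head=0 tape=[Y]XXXXY   (q2,Y)→(q1,Y,→)
state=q1 head=1 tape=Y[X]XXXY
M halts after 4 transitions.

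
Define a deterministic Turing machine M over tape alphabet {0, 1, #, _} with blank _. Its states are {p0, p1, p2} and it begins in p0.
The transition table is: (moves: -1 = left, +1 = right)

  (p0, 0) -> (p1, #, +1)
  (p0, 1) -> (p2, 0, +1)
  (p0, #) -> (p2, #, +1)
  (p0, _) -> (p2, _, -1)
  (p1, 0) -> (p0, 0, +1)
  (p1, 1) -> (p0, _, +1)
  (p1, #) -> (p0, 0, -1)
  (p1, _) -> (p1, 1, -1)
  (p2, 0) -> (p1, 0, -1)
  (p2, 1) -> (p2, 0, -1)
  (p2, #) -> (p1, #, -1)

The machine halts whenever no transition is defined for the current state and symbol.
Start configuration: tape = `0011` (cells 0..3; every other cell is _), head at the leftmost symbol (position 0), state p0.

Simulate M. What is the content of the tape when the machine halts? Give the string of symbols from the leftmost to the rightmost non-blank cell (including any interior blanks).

###00

state=p0 head=0 tape=[0]011__   (p0,0)→(p1,#,+1)
state=p1 head=1 tape=#[0]11__   (p1,0)→(p0,0,+1)
state=p0 head=2 tape=#0[1]1__   (p0,1)→(p2,0,+1)
state=p2 head=3 tape=#00[1]__   (p2,1)→(p2,0,-1)
state=p2 head=2 tape=#0[0]0__   (p2,0)→(p1,0,-1)
state=p1 head=1 tape=#[0]00__   (p1,0)→(p0,0,+1)
state=p0 head=2 tape=#0[0]0__   (p0,0)→(p1,#,+1)
state=p1 head=3 tape=#0#[0]__   (p1,0)→(p0,0,+1)
state=p0 head=4 tape=#0#0[_]_   (p0,_)→(p2,_,-1)
state=p2 head=3 tape=#0#[0]__   (p2,0)→(p1,0,-1)
state=p1 head=2 tape=#0[#]0__   (p1,#)→(p0,0,-1)
state=p0 head=1 tape=#[0]00__   (p0,0)→(p1,#,+1)
state=p1 head=2 tape=##[0]0__   (p1,0)→(p0,0,+1)
state=p0 head=3 tape=##0[0]__   (p0,0)→(p1,#,+1)
state=p1 head=4 tape=##0#[_]_   (p1,_)→(p1,1,-1)
state=p1 head=3 tape=##0[#]1_   (p1,#)→(p0,0,-1)
state=p0 head=2 tape=##[0]01_   (p0,0)→(p1,#,+1)
state=p1 head=3 tape=###[0]1_   (p1,0)→(p0,0,+1)
state=p0 head=4 tape=###0[1]_   (p0,1)→(p2,0,+1)
state=p2 head=5 tape=###00[_]
The non-blank tape span at halt is ###00.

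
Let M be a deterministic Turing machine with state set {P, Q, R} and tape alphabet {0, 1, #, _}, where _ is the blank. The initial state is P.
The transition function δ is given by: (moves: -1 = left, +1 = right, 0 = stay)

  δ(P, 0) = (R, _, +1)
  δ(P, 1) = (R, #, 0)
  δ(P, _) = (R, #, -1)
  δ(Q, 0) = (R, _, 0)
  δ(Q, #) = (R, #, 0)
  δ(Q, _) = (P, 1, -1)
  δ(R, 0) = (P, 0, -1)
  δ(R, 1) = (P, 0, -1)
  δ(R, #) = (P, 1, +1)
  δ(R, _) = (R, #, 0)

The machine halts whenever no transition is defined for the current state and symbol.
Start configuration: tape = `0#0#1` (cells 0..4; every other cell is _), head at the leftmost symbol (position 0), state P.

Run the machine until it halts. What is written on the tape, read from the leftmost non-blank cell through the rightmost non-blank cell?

1#0#0#0#

state=P head=0 tape=_[0]#0#1__   (P,0)→(R,_,+1)
state=R head=1 tape=__[#]0#1__   (R,#)→(P,1,+1)
state=P head=2 tape=__1[0]#1__   (P,0)→(R,_,+1)
state=R head=3 tape=__1_[#]1__   (R,#)→(P,1,+1)
state=P head=4 tape=__1_1[1]__   (P,1)→(R,#,0)
state=R head=4 tape=__1_1[#]__   (R,#)→(P,1,+1)
state=P head=5 tape=__1_11[_]_   (P,_)→(R,#,-1)
state=R head=4 tape=__1_1[1]#_   (R,1)→(P,0,-1)
state=P head=3 tape=__1_[1]0#_   (P,1)→(R,#,0)
state=R head=3 tape=__1_[#]0#_   (R,#)→(P,1,+1)
state=P head=4 tape=__1_1[0]#_   (P,0)→(R,_,+1)
state=R head=5 tape=__1_1_[#]_   (R,#)→(P,1,+1)
state=P head=6 tape=__1_1_1[_]   (P,_)→(R,#,-1)
state=R head=5 tape=__1_1_[1]#   (R,1)→(P,0,-1)
state=P head=4 tape=__1_1[_]0#   (P,_)→(R,#,-1)
state=R head=3 tape=__1_[1]#0#   (R,1)→(P,0,-1)
state=P head=2 tape=__1[_]0#0#   (P,_)→(R,#,-1)
state=R head=1 tape=__[1]#0#0#   (R,1)→(P,0,-1)
state=P head=0 tape=_[_]0#0#0#   (P,_)→(R,#,-1)
state=R head=-1 tape=[_]#0#0#0#   (R,_)→(R,#,0)
state=R head=-1 tape=[#]#0#0#0#   (R,#)→(P,1,+1)
state=P head=0 tape=1[#]0#0#0#
The non-blank tape span at halt is 1#0#0#0#.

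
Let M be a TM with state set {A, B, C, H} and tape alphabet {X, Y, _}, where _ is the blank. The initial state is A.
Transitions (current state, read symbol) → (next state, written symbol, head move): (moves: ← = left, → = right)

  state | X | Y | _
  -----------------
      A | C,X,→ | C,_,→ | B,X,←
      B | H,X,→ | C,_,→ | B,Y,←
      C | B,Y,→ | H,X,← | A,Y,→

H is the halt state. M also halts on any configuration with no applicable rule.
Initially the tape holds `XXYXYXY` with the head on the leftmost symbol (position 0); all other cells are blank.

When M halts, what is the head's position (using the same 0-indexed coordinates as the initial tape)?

state=A head=0 tape=[X]XYXYXY___   (A,X)→(C,X,→)
state=C head=1 tape=X[X]YXYXY___   (C,X)→(B,Y,→)
state=B head=2 tape=XY[Y]XYXY___   (B,Y)→(C,_,→)
state=C head=3 tape=XY_[X]YXY___   (C,X)→(B,Y,→)
state=B head=4 tape=XY_Y[Y]XY___   (B,Y)→(C,_,→)
state=C head=5 tape=XY_Y_[X]Y___   (C,X)→(B,Y,→)
state=B head=6 tape=XY_Y_Y[Y]___   (B,Y)→(C,_,→)
state=C head=7 tape=XY_Y_Y_[_]__   (C,_)→(A,Y,→)
state=A head=8 tape=XY_Y_Y_Y[_]_   (A,_)→(B,X,←)
state=B head=7 tape=XY_Y_Y_[Y]X_   (B,Y)→(C,_,→)
state=C head=8 tape=XY_Y_Y__[X]_   (C,X)→(B,Y,→)
state=B head=9 tape=XY_Y_Y__Y[_]   (B,_)→(B,Y,←)
state=B head=8 tape=XY_Y_Y__[Y]Y   (B,Y)→(C,_,→)
state=C head=9 tape=XY_Y_Y___[Y]   (C,Y)→(H,X,←)
state=H head=8 tape=XY_Y_Y__[_]X
At halt the head is at cell 8.

8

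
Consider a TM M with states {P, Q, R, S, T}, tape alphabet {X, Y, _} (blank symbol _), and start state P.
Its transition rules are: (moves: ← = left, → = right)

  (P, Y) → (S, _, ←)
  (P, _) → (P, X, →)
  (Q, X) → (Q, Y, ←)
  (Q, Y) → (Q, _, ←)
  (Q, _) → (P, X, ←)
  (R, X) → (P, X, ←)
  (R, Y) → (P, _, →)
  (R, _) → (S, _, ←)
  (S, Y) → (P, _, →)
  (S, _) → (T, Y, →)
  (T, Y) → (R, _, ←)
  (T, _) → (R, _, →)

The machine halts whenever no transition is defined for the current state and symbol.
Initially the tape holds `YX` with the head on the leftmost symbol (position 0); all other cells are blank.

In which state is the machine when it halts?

state=P head=0 tape=_[Y]X   (P,Y)→(S,_,←)
state=S head=-1 tape=[_]_X   (S,_)→(T,Y,→)
state=T head=0 tape=Y[_]X   (T,_)→(R,_,→)
state=R head=1 tape=Y_[X]   (R,X)→(P,X,←)
state=P head=0 tape=Y[_]X   (P,_)→(P,X,→)
state=P head=1 tape=YX[X]
No transition is defined for (P, X); M halts in state P.

P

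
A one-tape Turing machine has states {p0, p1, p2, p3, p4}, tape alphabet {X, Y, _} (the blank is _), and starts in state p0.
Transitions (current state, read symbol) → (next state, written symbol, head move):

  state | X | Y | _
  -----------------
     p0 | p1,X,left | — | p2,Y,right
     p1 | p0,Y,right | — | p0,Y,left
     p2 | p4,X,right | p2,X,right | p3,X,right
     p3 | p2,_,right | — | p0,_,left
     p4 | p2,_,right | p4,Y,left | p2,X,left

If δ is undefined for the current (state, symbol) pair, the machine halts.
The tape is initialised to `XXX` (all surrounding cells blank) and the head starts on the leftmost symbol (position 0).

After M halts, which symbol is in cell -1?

p0 | __[X]XX___   read X → write X, move left, go to p1
p1 | _[_]XXX___   read _ → write Y, move left, go to p0
p0 | [_]YXXX___   read _ → write Y, move right, go to p2
p2 | Y[Y]XXX___   read Y → write X, move right, go to p2
p2 | YX[X]XX___   read X → write X, move right, go to p4
p4 | YXX[X]X___   read X → write _, move right, go to p2
p2 | YXX_[X]___   read X → write X, move right, go to p4
p4 | YXX_X[_]__   read _ → write X, move left, go to p2
p2 | YXX_[X]X__   read X → write X, move right, go to p4
p4 | YXX_X[X]__   read X → write _, move right, go to p2
p2 | YXX_X_[_]_   read _ → write X, move right, go to p3
p3 | YXX_X_X[_]   read _ → write _, move left, go to p0
p0 | YXX_X_[X]_   read X → write X, move left, go to p1
p1 | YXX_X[_]X_   read _ → write Y, move left, go to p0
p0 | YXX_[X]YX_   read X → write X, move left, go to p1
p1 | YXX[_]XYX_   read _ → write Y, move left, go to p0
p0 | YX[X]YXYX_   read X → write X, move left, go to p1
p1 | Y[X]XYXYX_   read X → write Y, move right, go to p0
p0 | YY[X]YXYX_   read X → write X, move left, go to p1
p1 | Y[Y]XYXYX_
Cell -1 holds Y when M halts.

Y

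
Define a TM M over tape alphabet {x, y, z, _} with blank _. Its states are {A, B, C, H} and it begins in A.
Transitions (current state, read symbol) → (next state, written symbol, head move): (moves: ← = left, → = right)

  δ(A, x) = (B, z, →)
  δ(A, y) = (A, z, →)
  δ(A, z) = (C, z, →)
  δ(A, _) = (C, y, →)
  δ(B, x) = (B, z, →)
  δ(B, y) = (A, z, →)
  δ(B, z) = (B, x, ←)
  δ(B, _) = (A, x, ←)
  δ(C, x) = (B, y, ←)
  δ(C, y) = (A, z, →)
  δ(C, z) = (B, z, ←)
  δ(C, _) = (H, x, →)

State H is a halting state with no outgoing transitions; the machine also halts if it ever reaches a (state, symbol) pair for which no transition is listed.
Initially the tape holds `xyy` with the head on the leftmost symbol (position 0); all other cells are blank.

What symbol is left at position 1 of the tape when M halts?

z

A | [x]yy___   read x → write z, move →, go to B
B | z[y]y___   read y → write z, move →, go to A
A | zz[y]___   read y → write z, move →, go to A
A | zzz[_]__   read _ → write y, move →, go to C
C | zzzy[_]_   read _ → write x, move →, go to H
H | zzzyx[_]
Cell 1 holds z when M halts.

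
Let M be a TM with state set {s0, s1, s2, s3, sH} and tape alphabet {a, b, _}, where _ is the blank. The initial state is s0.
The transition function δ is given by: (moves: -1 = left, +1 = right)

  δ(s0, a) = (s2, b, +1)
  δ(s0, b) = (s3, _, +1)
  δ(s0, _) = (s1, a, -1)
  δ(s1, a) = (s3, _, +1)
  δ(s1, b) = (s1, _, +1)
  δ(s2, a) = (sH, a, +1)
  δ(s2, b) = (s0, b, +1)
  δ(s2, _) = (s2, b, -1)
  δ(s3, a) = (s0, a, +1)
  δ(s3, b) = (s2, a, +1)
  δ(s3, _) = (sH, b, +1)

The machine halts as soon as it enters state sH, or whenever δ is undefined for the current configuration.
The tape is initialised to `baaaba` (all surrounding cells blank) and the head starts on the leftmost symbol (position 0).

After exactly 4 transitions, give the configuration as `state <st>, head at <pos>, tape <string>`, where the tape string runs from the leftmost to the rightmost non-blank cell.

state sH, head at 4, tape ababa

s0 | [b]aaaba   read b → write _, move +1, go to s3
s3 | _[a]aaba   read a → write a, move +1, go to s0
s0 | _a[a]aba   read a → write b, move +1, go to s2
s2 | _ab[a]ba   read a → write a, move +1, go to sH
sH | _aba[b]a
After 4 steps: state sH, head at 4, tape ababa.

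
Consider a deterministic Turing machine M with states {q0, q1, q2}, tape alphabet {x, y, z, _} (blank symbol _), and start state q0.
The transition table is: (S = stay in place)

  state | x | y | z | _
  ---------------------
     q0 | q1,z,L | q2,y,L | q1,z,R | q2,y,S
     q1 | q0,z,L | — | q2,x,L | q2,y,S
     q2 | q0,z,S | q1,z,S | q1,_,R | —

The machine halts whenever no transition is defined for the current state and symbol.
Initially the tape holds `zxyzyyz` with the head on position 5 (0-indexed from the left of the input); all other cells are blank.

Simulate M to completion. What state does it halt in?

q2

state=q0 head=5 tape=_zxyzy[y]z   (q0,y)→(q2,y,L)
state=q2 head=4 tape=_zxyz[y]yz   (q2,y)→(q1,z,S)
state=q1 head=4 tape=_zxyz[z]yz   (q1,z)→(q2,x,L)
state=q2 head=3 tape=_zxy[z]xyz   (q2,z)→(q1,_,R)
state=q1 head=4 tape=_zxy_[x]yz   (q1,x)→(q0,z,L)
state=q0 head=3 tape=_zxy[_]zyz   (q0,_)→(q2,y,S)
state=q2 head=3 tape=_zxy[y]zyz   (q2,y)→(q1,z,S)
state=q1 head=3 tape=_zxy[z]zyz   (q1,z)→(q2,x,L)
state=q2 head=2 tape=_zx[y]xzyz   (q2,y)→(q1,z,S)
state=q1 head=2 tape=_zx[z]xzyz   (q1,z)→(q2,x,L)
state=q2 head=1 tape=_z[x]xxzyz   (q2,x)→(q0,z,S)
state=q0 head=1 tape=_z[z]xxzyz   (q0,z)→(q1,z,R)
state=q1 head=2 tape=_zz[x]xzyz   (q1,x)→(q0,z,L)
state=q0 head=1 tape=_z[z]zxzyz   (q0,z)→(q1,z,R)
state=q1 head=2 tape=_zz[z]xzyz   (q1,z)→(q2,x,L)
state=q2 head=1 tape=_z[z]xxzyz   (q2,z)→(q1,_,R)
state=q1 head=2 tape=_z_[x]xzyz   (q1,x)→(q0,z,L)
state=q0 head=1 tape=_z[_]zxzyz   (q0,_)→(q2,y,S)
state=q2 head=1 tape=_z[y]zxzyz   (q2,y)→(q1,z,S)
state=q1 head=1 tape=_z[z]zxzyz   (q1,z)→(q2,x,L)
state=q2 head=0 tape=_[z]xzxzyz   (q2,z)→(q1,_,R)
state=q1 head=1 tape=__[x]zxzyz   (q1,x)→(q0,z,L)
state=q0 head=0 tape=_[_]zzxzyz   (q0,_)→(q2,y,S)
state=q2 head=0 tape=_[y]zzxzyz   (q2,y)→(q1,z,S)
state=q1 head=0 tape=_[z]zzxzyz   (q1,z)→(q2,x,L)
state=q2 head=-1 tape=[_]xzzxzyz
No transition is defined for (q2, _); M halts in state q2.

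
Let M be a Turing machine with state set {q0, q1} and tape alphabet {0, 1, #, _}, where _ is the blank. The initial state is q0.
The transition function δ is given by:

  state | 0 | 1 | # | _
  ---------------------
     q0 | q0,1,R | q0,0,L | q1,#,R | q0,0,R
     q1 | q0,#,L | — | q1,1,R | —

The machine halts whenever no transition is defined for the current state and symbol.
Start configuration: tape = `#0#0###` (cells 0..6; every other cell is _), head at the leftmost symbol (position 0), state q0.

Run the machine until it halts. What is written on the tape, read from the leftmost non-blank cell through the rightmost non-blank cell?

#111111

state=q0 head=0 tape=[#]0#0###_   (q0,#)→(q1,#,R)
state=q1 head=1 tape=#[0]#0###_   (q1,0)→(q0,#,L)
state=q0 head=0 tape=[#]##0###_   (q0,#)→(q1,#,R)
state=q1 head=1 tape=#[#]#0###_   (q1,#)→(q1,1,R)
state=q1 head=2 tape=#1[#]0###_   (q1,#)→(q1,1,R)
state=q1 head=3 tape=#11[0]###_   (q1,0)→(q0,#,L)
state=q0 head=2 tape=#1[1]####_   (q0,1)→(q0,0,L)
state=q0 head=1 tape=#[1]0####_   (q0,1)→(q0,0,L)
state=q0 head=0 tape=[#]00####_   (q0,#)→(q1,#,R)
state=q1 head=1 tape=#[0]0####_   (q1,0)→(q0,#,L)
state=q0 head=0 tape=[#]#0####_   (q0,#)→(q1,#,R)
state=q1 head=1 tape=#[#]0####_   (q1,#)→(q1,1,R)
state=q1 head=2 tape=#1[0]####_   (q1,0)→(q0,#,L)
state=q0 head=1 tape=#[1]#####_   (q0,1)→(q0,0,L)
state=q0 head=0 tape=[#]0#####_   (q0,#)→(q1,#,R)
state=q1 head=1 tape=#[0]#####_   (q1,0)→(q0,#,L)
state=q0 head=0 tape=[#]######_   (q0,#)→(q1,#,R)
state=q1 head=1 tape=#[#]#####_   (q1,#)→(q1,1,R)
state=q1 head=2 tape=#1[#]####_   (q1,#)→(q1,1,R)
state=q1 head=3 tape=#11[#]###_   (q1,#)→(q1,1,R)
state=q1 head=4 tape=#111[#]##_   (q1,#)→(q1,1,R)
state=q1 head=5 tape=#1111[#]#_   (q1,#)→(q1,1,R)
state=q1 head=6 tape=#11111[#]_   (q1,#)→(q1,1,R)
state=q1 head=7 tape=#111111[_]
The non-blank tape span at halt is #111111.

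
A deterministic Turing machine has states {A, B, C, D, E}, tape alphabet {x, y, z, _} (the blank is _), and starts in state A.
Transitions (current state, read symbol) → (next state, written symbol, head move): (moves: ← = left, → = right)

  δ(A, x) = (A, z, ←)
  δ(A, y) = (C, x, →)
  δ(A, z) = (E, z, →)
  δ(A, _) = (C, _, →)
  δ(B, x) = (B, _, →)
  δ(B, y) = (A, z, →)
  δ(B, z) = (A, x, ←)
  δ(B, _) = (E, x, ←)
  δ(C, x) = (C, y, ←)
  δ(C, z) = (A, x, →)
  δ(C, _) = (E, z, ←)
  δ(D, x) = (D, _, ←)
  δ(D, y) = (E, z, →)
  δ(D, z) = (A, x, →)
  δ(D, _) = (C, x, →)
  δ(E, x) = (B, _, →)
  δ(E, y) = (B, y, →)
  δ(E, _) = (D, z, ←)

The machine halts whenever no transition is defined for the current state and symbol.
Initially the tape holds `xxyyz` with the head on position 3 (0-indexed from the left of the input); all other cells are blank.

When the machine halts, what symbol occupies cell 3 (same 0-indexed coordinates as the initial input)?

x

state=A head=3 tape=xxy[y]z__   (A,y)→(C,x,→)
state=C head=4 tape=xxyx[z]__   (C,z)→(A,x,→)
state=A head=5 tape=xxyxx[_]_   (A,_)→(C,_,→)
state=C head=6 tape=xxyxx_[_]   (C,_)→(E,z,←)
state=E head=5 tape=xxyxx[_]z   (E,_)→(D,z,←)
state=D head=4 tape=xxyx[x]zz   (D,x)→(D,_,←)
state=D head=3 tape=xxy[x]_zz   (D,x)→(D,_,←)
state=D head=2 tape=xx[y]__zz   (D,y)→(E,z,→)
state=E head=3 tape=xxz[_]_zz   (E,_)→(D,z,←)
state=D head=2 tape=xx[z]z_zz   (D,z)→(A,x,→)
state=A head=3 tape=xxx[z]_zz   (A,z)→(E,z,→)
state=E head=4 tape=xxxz[_]zz   (E,_)→(D,z,←)
state=D head=3 tape=xxx[z]zzz   (D,z)→(A,x,→)
state=A head=4 tape=xxxx[z]zz   (A,z)→(E,z,→)
state=E head=5 tape=xxxxz[z]z
Cell 3 holds x when M halts.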